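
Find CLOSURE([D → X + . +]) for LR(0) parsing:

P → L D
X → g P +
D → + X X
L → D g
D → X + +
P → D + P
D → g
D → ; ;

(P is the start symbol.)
Start with: [D → X + . +]
The dot precedes the terminal '+', so nothing is added.

CLOSURE = { [D → X + . +] }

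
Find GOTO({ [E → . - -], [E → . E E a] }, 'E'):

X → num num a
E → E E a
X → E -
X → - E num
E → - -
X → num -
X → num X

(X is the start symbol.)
GOTO(I, 'E') = CLOSURE({ [A → αX.β] : [A → α.Xβ] ∈ I, X = 'E' })

Items with dot before 'E', with the dot advanced:
  [E → . E E a] → [E → E . E a]
Closure of the advanced items:
  [E → E . E a] has the dot before E: add [E → . E E a], [E → . - -]

GOTO = { [E → . - -], [E → . E E a], [E → E . E a] }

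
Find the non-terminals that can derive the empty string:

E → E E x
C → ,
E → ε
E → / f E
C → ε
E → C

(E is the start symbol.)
{ 'C', 'E' }

ε-productions: E → ε, C → ε
So E, C are immediately nullable.
Every non-terminal is now nullable.
Nullable = { 'C', 'E' }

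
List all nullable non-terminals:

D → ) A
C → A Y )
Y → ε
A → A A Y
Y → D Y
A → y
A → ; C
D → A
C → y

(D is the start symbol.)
{ 'Y' }

A non-terminal is nullable if it can derive ε (the empty string): either it has an ε-production, or it has a production whose right-hand side consists entirely of nullable non-terminals.

ε-productions: Y → ε
So Y is immediately nullable.
No further non-terminal can be added: every production for the remaining non-terminals contains a terminal or a non-nullable non-terminal.
Nullable = { 'Y' }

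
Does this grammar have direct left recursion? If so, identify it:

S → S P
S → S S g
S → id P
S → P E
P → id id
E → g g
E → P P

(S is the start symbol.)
Direct left recursion occurs when N → N α for some non-terminal N (the right-hand side begins with the left-hand side itself).

S → S P: LEFT RECURSIVE (starts with S)
S → S S g: LEFT RECURSIVE (starts with S)
S → id P: starts with id
S → P E: starts with P
P → id id: starts with id
E → g g: starts with g
E → P P: starts with P

The grammar has direct left recursion on: S.

Answer: Yes, S is left-recursive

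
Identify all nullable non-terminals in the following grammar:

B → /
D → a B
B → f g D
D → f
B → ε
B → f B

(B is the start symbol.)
A non-terminal is nullable if it can derive ε (the empty string): either it has an ε-production, or it has a production whose right-hand side consists entirely of nullable non-terminals.

ε-productions: B → ε
So B is immediately nullable.
No further non-terminal can be added: every production for the remaining non-terminals contains a terminal or a non-nullable non-terminal.
Nullable = { 'B' }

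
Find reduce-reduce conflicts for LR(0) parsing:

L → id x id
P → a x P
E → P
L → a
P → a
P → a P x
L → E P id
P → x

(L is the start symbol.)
Augment with L' → L and build the canonical LR(0) collection (I0 = CLOSURE({[L' → . L]}), then GOTO on every symbol after a dot until no new states appear). It has 16 states:
  I0: { [E → . P], [L → . E P id], [L → . a], [L → . id x id], [L' → . L], [P → . a P x], [P → . a x P], [P → . a], [P → . x] }  — shift
  I1: { [L → E . P id], [P → . a P x], [P → . a x P], [P → . a], [P → . x] }  — shift
  I2: { [L' → L .] }  — accept
  I3: { [E → P .] }  — reduce
  I4: { [L → a .], [P → . a P x], [P → . a x P], [P → . a], [P → . x], [P → a . P x], [P → a . x P], [P → a .] }  — shift, 2 reduces
  I5: { [L → id . x id] }  — shift
  I6: { [P → x .] }  — reduce
  I7: { [L → id x . id] }  — shift
  I8: { [L → id x id .] }  — reduce
  I9: { [P → a P . x] }  — shift
  I10: { [P → . a P x], [P → . a x P], [P → . a], [P → . x], [P → a . P x], [P → a . x P], [P → a .] }  — shift, reduce
  I11: { [P → . a P x], [P → . a x P], [P → . a], [P → . x], [P → a x . P], [P → x .] }  — shift, reduce
  I12: { [P → a x P .] }  — reduce
  I13: { [P → a P x .] }  — reduce
  I14: { [L → E P . id] }  — shift
  I15: { [L → E P id .] }  — reduce

I4 contains complete items [L → a .], [P → a .] — reduce-reduce conflict.

Answer: Yes — I4: [L → a .] vs [P → a .]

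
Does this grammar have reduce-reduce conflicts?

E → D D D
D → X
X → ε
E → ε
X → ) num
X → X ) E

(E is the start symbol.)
Augment with E' → E and build the canonical LR(0) collection (I0 = CLOSURE({[E' → . E]}), then GOTO on every symbol after a dot until no new states appear). It has 10 states:
  I0: { [D → . X], [E → . D D D], [E → .], [E' → . E], [X → . ) num], [X → . X ) E], [X → .] }  — shift, 2 reduces
  I1: { [X → ) . num] }  — shift
  I2: { [D → . X], [E → D . D D], [X → . ) num], [X → . X ) E], [X → .] }  — shift, reduce
  I3: { [E' → E .] }  — accept
  I4: { [D → X .], [X → X . ) E] }  — shift, reduce
  I5: { [D → . X], [E → . D D D], [E → .], [X → . ) num], [X → . X ) E], [X → .], [X → X ) . E] }  — shift, 2 reduces
  I6: { [X → X ) E .] }  — reduce
  I7: { [D → . X], [E → D D . D], [X → . ) num], [X → . X ) E], [X → .] }  — shift, reduce
  I8: { [E → D D D .] }  — reduce
  I9: { [X → ) num .] }  — reduce

I0 contains complete items [E → .], [X → .] — reduce-reduce conflict.
I5 contains complete items [E → .], [X → .] — reduce-reduce conflict.

Answer: Yes — I0: [E → .] vs [X → .]; I5: [E → .] vs [X → .]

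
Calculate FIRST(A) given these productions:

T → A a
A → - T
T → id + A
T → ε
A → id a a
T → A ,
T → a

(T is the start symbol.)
{ '-', 'id' }

To compute FIRST(A), examine every production with A on the left-hand side, reading each right-hand side left to right until a non-nullable symbol is reached.

From A → - T:
  - '-' is a terminal: add '-' and stop
From A → id a a:
  - id is a terminal: add 'id' and stop

Collecting: FIRST(A) = { '-', 'id' }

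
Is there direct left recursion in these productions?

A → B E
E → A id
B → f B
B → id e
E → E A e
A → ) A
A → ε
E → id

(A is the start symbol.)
Yes, E is left-recursive

Direct left recursion occurs when N → N α for some non-terminal N (the right-hand side begins with the left-hand side itself).

A → B E: starts with B
E → A id: starts with A
B → f B: starts with f
B → id e: starts with id
E → E A e: LEFT RECURSIVE (starts with E)
A → ) A: starts with ')'
A → ε: starts with ε
E → id: starts with id

The grammar has direct left recursion on: E.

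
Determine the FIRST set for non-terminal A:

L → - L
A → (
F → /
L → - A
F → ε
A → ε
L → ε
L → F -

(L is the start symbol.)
To compute FIRST(A), examine every production with A on the left-hand side, reading each right-hand side left to right until a non-nullable symbol is reached.

From A → (:
  - '(' is a terminal: add '(' and stop
From A → ε:
  - ε-production, so ε ∈ FIRST(A)

Collecting: FIRST(A) = { '(', ε }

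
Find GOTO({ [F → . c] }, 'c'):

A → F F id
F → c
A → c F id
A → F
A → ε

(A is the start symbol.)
GOTO(I, 'c') = CLOSURE({ [A → αX.β] : [A → α.Xβ] ∈ I, X = 'c' })

Items with dot before 'c', with the dot advanced:
  [F → . c] → [F → c .]
Closure adds nothing (no advanced item has the dot before a non-terminal).

GOTO = { [F → c .] }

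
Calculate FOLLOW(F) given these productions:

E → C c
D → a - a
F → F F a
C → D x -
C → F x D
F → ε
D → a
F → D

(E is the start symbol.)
{ 'a', 'x' }

In F → F F a: F is followed by F a, add FIRST(F a) \ {ε} = { 'a' }
In F → F F a: F is followed by a, add FIRST(a) \ {ε} = { 'a' }
In C → F x D: F is followed by x D, add FIRST(x D) \ {ε} = { 'x' }

Taking the union: FOLLOW(F) = { 'a', 'x' }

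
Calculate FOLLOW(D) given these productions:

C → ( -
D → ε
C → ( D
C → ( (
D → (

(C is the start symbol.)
In C → ( D: D is at the end, add FOLLOW(C)

The FOLLOW sets referred to above (computed the same way, to a fixed point):
  FOLLOW(C) = { $ }

Taking the union: FOLLOW(D) = { $ }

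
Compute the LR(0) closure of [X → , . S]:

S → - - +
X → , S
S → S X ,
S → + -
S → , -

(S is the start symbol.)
Start with: [X → , . S]
  [X → , . S] has the dot before S: add [S → . - - +], [S → . S X ,], [S → . + -], [S → . , -]
No further items can be added.

CLOSURE = { [S → . + -], [S → . , -], [S → . - - +], [S → . S X ,], [X → , . S] }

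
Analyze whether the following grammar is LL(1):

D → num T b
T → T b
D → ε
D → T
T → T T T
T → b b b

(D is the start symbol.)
A grammar is LL(1) if for each non-terminal N with multiple productions, the predict sets of those productions are pairwise disjoint, where PREDICT(N → α) = (FIRST(α) \ {ε}) ∪ (FOLLOW(N) if α ⇒* ε).

Relevant sets:
  FIRST(T) = { 'b' }
  FOLLOW(D) = { $ }

For D:
  PREDICT(D → num T b) = { 'num' }
  PREDICT(D → ε) = { $ }
  PREDICT(D → T) = { 'b' }
For T:
  PREDICT(T → T b) = { 'b' }
  PREDICT(T → T T T) = { 'b' }
  PREDICT(T → b b b) = { 'b' }

Conflict found: Predict set conflict for T: { 'b' }
The grammar is NOT LL(1).

Answer: No. Predict set conflict for T: { 'b' }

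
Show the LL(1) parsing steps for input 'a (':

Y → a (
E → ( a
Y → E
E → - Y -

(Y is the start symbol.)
Stack is shown with the top on the left.

Stack  Input  Action
--------------------
Y $    a ( $  output Y → a (
a ( $  a ( $  match 'a'
( $    ( $    match '('
$      $      accept

The string is accepted.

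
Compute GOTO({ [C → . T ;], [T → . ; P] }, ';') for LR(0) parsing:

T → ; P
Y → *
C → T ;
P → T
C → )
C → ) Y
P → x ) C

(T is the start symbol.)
{ [P → . T], [P → . x ) C], [T → . ; P], [T → ; . P] }

GOTO(I, ';') = CLOSURE({ [A → αX.β] : [A → α.Xβ] ∈ I, X = ';' })

Items with dot before ';', with the dot advanced:
  [T → . ; P] → [T → ; . P]
Closure of the advanced items:
  [T → ; . P] has the dot before P: add [P → . T], [P → . x ) C]
  [P → . T] has the dot before T: add [T → . ; P]

GOTO = { [P → . T], [P → . x ) C], [T → . ; P], [T → ; . P] }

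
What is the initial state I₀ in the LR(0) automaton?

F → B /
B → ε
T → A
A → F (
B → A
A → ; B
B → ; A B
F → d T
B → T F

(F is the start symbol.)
First, augment the grammar with F' → F
I₀ = CLOSURE({ [F' → . F] }):
  [F' → . F] has the dot before F: add [F → . B /], [F → . d T]
  [F → . B /] has the dot before B: add [B → .], [B → . A], [B → . ; A B], [B → . T F]
  [B → . A] has the dot before A: add [A → . F (], [A → . ; B]
  [B → . T F] has the dot before T: add [T → . A]
No further items can be added.

I₀ = { [A → . ; B], [A → . F (], [B → . ; A B], [B → . A], [B → . T F], [B → .], [F → . B /], [F → . d T], [F' → . F], [T → . A] }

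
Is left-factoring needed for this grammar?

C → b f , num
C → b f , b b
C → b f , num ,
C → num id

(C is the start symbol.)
Left-factoring is needed when two productions for the same non-terminal
share a common prefix on the right-hand side.

Productions for C:
  C → b f , num
  C → b f , b b
  C → b f , num ,
  C → num id

Found common prefix 'b f ,' in productions for C

Answer: Yes, C has productions with common prefix 'b f ,'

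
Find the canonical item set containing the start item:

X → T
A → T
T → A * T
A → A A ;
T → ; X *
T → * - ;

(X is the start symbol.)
{ [A → . A A ;], [A → . T], [T → . * - ;], [T → . ; X *], [T → . A * T], [X → . T], [X' → . X] }

First, augment the grammar with X' → X
I₀ = CLOSURE({ [X' → . X] }):
  [X' → . X] has the dot before X: add [X → . T]
  [X → . T] has the dot before T: add [T → . A * T], [T → . ; X *], [T → . * - ;]
  [T → . A * T] has the dot before A: add [A → . T], [A → . A A ;]
No further items can be added.

I₀ = { [A → . A A ;], [A → . T], [T → . * - ;], [T → . ; X *], [T → . A * T], [X → . T], [X' → . X] }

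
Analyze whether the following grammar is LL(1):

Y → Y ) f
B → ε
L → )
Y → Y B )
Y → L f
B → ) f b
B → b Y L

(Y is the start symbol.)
No. Predict set conflict for Y: { ')' }

A grammar is LL(1) if for each non-terminal N with multiple productions, the predict sets of those productions are pairwise disjoint, where PREDICT(N → α) = (FIRST(α) \ {ε}) ∪ (FOLLOW(N) if α ⇒* ε).

Relevant sets:
  FIRST(Y) = { ')' }
  FIRST(L) = { ')' }
  FOLLOW(B) = { ')' }

For Y:
  PREDICT(Y → Y ')' f) = { ')' }
  PREDICT(Y → Y B ')') = { ')' }
  PREDICT(Y → L f) = { ')' }
For B:
  PREDICT(B → ε) = { ')' }
  PREDICT(B → ')' f b) = { ')' }
  PREDICT(B → b Y L) = { 'b' }
L has a single production, so nothing to check there.

Conflict found: Predict set conflict for Y: { ')' }
The grammar is NOT LL(1).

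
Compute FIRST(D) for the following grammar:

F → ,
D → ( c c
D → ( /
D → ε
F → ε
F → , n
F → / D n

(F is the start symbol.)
{ '(', ε }

To compute FIRST(D), examine every production with D on the left-hand side, reading each right-hand side left to right until a non-nullable symbol is reached.

From D → ( c c:
  - '(' is a terminal: add '(' and stop
From D → ( /:
  - '(' is a terminal: add '(' and stop
From D → ε:
  - ε-production, so ε ∈ FIRST(D)

Collecting: FIRST(D) = { '(', ε }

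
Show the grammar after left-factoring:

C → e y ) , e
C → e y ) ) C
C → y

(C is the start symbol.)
C → e y ) C'
C' → , e
C' → ) C
C → y

Left-factoring transforms A → αβ₁ | αβ₂ into A → αA' and A' → β₁ | β₂
(α is the longest common prefix among the alternatives). Repeat until
no nonterminal has two alternatives with a common prefix.

Round 1: C has alternatives sharing prefix 'e y )'. Introduce C': C → e y ) C'
  Add: C' → , e
  Add: C' → ) C

No remaining common prefixes — done.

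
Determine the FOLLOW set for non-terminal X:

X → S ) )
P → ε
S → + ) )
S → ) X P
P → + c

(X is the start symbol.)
{ $, ')', '+' }

X is the start symbol, so $ ∈ FOLLOW(X).
In S → ) X P: X is followed by P, add FIRST(P) \ {ε} = { '+' }
  P is nullable, so also add FOLLOW(S)

The FOLLOW sets referred to above (computed the same way, to a fixed point):
  FOLLOW(S) = { ')' }

Taking the union: FOLLOW(X) = { $, ')', '+' }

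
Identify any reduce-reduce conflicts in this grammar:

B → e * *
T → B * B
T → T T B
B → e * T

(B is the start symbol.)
Augment with B' → B and build the canonical LR(0) collection (I0 = CLOSURE({[B' → . B]}), then GOTO on every symbol after a dot until no new states appear). It has 11 states:
  I0: { [B → . e * *], [B → . e * T], [B' → . B] }  — shift
  I1: { [B' → B .] }  — accept
  I2: { [B → e . * *], [B → e . * T] }  — shift
  I3: { [B → . e * *], [B → . e * T], [B → e * . *], [B → e * . T], [T → . B * B], [T → . T T B] }  — shift
  I4: { [B → e * * .] }  — reduce
  I5: { [T → B . * B] }  — shift
  I6: { [B → . e * *], [B → . e * T], [B → e * T .], [T → . B * B], [T → . T T B], [T → T . T B] }  — shift, reduce
  I7: { [B → . e * *], [B → . e * T], [T → . B * B], [T → . T T B], [T → T . T B], [T → T T . B] }  — shift
  I8: { [T → B . * B], [T → T T B .] }  — shift, reduce
  I9: { [B → . e * *], [B → . e * T], [T → B * . B] }  — shift
  I10: { [T → B * B .] }  — reduce

No state contains more than one complete item.

Answer: No reduce-reduce conflicts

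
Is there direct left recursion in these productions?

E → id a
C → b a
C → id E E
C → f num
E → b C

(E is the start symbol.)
No direct left recursion

E → id a: starts with id
C → b a: starts with b
C → id E E: starts with id
C → f num: starts with f
E → b C: starts with b

No direct left recursion found.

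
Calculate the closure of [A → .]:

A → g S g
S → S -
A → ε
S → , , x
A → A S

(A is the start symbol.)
Start with: [A → .]
The dot is at the end, so nothing is added.

CLOSURE = { [A → .] }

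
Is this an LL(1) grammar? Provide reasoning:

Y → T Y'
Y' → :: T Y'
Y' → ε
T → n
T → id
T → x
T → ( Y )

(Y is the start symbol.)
A grammar is LL(1) if for each non-terminal N with multiple productions, the predict sets of those productions are pairwise disjoint, where PREDICT(N → α) = (FIRST(α) \ {ε}) ∪ (FOLLOW(N) if α ⇒* ε).

Relevant sets:
  FOLLOW(Y') = { $, ')' }

For Y':
  PREDICT(Y' → :: T Y') = { '::' }
  PREDICT(Y' → ε) = { $, ')' }
For T:
  PREDICT(T → n) = { 'n' }
  PREDICT(T → id) = { 'id' }
  PREDICT(T → x) = { 'x' }
  PREDICT(T → '(' Y ')') = { '(' }
Y has a single production, so nothing to check there.

All predict sets are disjoint. The grammar IS LL(1).

Answer: Yes, the grammar is LL(1).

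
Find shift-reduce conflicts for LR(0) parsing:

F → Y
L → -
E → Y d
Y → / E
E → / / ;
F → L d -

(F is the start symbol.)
No shift-reduce conflicts

Augment with F' → F and build the canonical LR(0) collection (I0 = CLOSURE({[F' → . F]}), then GOTO on every symbol after a dot until no new states appear). It has 14 states:
  I0: { [F → . L d -], [F → . Y], [F' → . F], [L → . -], [Y → . / E] }  — shift
  I1: { [L → - .] }  — reduce
  I2: { [E → . / / ;], [E → . Y d], [Y → . / E], [Y → / . E] }  — shift
  I3: { [F' → F .] }  — accept
  I4: { [F → L . d -] }  — shift
  I5: { [F → Y .] }  — reduce
  I6: { [F → L d . -] }  — shift
  I7: { [F → L d - .] }  — reduce
  I8: { [E → . / / ;], [E → . Y d], [E → / . / ;], [Y → . / E], [Y → / . E] }  — shift
  I9: { [Y → / E .] }  — reduce
  I10: { [E → Y . d] }  — shift
  I11: { [E → Y d .] }  — reduce
  I12: { [E → . / / ;], [E → . Y d], [E → / . / ;], [E → / / . ;], [Y → . / E], [Y → / . E] }  — shift
  I13: { [E → / / ; .] }  — reduce

No state contains both a complete item and a shift item.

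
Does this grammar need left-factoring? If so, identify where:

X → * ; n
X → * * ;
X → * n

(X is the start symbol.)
Left-factoring is needed when two productions for the same non-terminal
share a common prefix on the right-hand side.

Productions for X:
  X → * ; n
  X → * * ;
  X → * n

Found common prefix '*' in productions for X

Answer: Yes, X has productions with common prefix '*'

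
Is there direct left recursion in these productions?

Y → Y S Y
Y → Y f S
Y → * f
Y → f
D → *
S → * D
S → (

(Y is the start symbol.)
Y → Y S Y: LEFT RECURSIVE (starts with Y)
Y → Y f S: LEFT RECURSIVE (starts with Y)
Y → * f: starts with '*'
Y → f: starts with f
D → *: starts with '*'
S → * D: starts with '*'
S → (: starts with '('

The grammar has direct left recursion on: Y.

Answer: Yes, Y is left-recursive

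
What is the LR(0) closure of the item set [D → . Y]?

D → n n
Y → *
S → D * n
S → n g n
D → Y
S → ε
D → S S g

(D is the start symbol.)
{ [D → . Y], [Y → . *] }

To compute CLOSURE, for each item [A → α.Bβ] where B is a non-terminal, add [B → .γ] for all productions B → γ; repeat for the newly added items until nothing changes.

Start with: [D → . Y]
  [D → . Y] has the dot before Y: add [Y → . *]
No further items can be added.

CLOSURE = { [D → . Y], [Y → . *] }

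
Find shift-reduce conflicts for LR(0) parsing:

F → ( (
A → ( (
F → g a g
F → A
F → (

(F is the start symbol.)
Yes — I1: [F → ( .] vs [A → ( . (]

A shift-reduce conflict occurs when an LR(0) state has both:
  - a complete (reduce) item [A → α .] (dot at the end), and
  - a shift item [B → β . c γ] (dot before a terminal).

Augment with F' → F and build the canonical LR(0) collection (I0 = CLOSURE({[F' → . F]}), then GOTO on every symbol after a dot until no new states appear). It has 8 states:
  I0: { [A → . ( (], [F → . ( (], [F → . (], [F → . A], [F → . g a g], [F' → . F] }  — shift
  I1: { [A → ( . (], [F → ( . (], [F → ( .] }  — shift, reduce
  I2: { [F → A .] }  — reduce
  I3: { [F' → F .] }  — accept
  I4: { [F → g . a g] }  — shift
  I5: { [F → g a . g] }  — shift
  I6: { [F → g a g .] }  — reduce
  I7: { [A → ( ( .], [F → ( ( .] }  — 2 reduces

I1 contains reduce item [F → ( .] and shift items [A → ( . (], [F → ( . (] — shift-reduce conflict.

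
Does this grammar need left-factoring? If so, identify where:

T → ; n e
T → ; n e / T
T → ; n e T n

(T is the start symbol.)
Yes, T has productions with common prefix '; n e'

Left-factoring is needed when two productions for the same non-terminal
share a common prefix on the right-hand side.

Productions for T:
  T → ; n e
  T → ; n e / T
  T → ; n e T n

Found common prefix '; n e' in productions for T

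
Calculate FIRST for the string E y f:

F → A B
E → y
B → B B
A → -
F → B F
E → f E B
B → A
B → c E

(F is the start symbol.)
{ 'f', 'y' }

FIRST sets of the non-terminals involved (from the grammar, by fixed-point iteration):
  FIRST(E) = { 'f', 'y' }

To compute FIRST(E y f), process the symbols left to right:
Symbol E is a non-terminal. Add FIRST(E) \ {ε} = { 'f', 'y' }
E is not nullable (ε ∉ FIRST(E)), so stop here.
FIRST(E y f) = { 'f', 'y' }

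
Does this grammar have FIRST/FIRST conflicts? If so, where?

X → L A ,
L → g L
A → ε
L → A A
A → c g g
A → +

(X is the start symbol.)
No FIRST/FIRST conflicts.

A FIRST/FIRST conflict occurs when two productions N → α and N → β for the same non-terminal have FIRST(α) ∩ FIRST(β) ≠ ∅ (with ε ∈ FIRST of a nullable right-hand side, so two nullable alternatives also conflict).

FIRST sets of the non-terminals at (or reachable through a nullable prefix from) the front of some alternative:
  FIRST(A) = { '+', 'c', ε }

Productions for L:
  L → g L: FIRST = { 'g' }
  L → A A: FIRST = { '+', 'c', ε }
Productions for A:
  A → ε: FIRST = { ε }
  A → c g g: FIRST = { 'c' }
  A → +: FIRST = { '+' }
X has only one production, so no FIRST/FIRST conflict is possible there.

All alternatives of each non-terminal have pairwise disjoint FIRST sets.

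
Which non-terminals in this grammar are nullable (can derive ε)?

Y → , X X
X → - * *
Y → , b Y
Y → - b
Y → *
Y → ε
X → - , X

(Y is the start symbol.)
ε-productions: Y → ε
So Y is immediately nullable.
No further non-terminal can be added: every production for the remaining non-terminals contains a terminal or a non-nullable non-terminal.
Nullable = { 'Y' }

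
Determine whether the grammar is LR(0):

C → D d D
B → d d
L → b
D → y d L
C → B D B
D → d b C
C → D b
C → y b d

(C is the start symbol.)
Augment with C' → C and build the canonical LR(0) collection (I0 = CLOSURE({[C' → . C]}), then GOTO on every symbol after a dot until no new states appear). It has 22 states:
  I0: { [B → . d d], [C → . B D B], [C → . D b], [C → . D d D], [C → . y b d], [C' → . C], [D → . d b C], [D → . y d L] }  — shift
  I1: { [C → B . D B], [D → . d b C], [D → . y d L] }  — shift
  I2: { [C' → C .] }  — accept
  I3: { [C → D . b], [C → D . d D] }  — shift
  I4: { [B → d . d], [D → d . b C] }  — shift
  I5: { [C → y . b d], [D → y . d L] }  — shift
  I6: { [C → y b . d] }  — shift
  I7: { [D → y d . L], [L → . b] }  — shift
  I8: { [D → y d L .] }  — reduce
  I9: { [L → b .] }  — reduce
  I10: { [C → y b d .] }  — reduce
  I11: { [B → . d d], [C → . B D B], [C → . D b], [C → . D d D], [C → . y b d], [D → . d b C], [D → . y d L], [D → d b . C] }  — shift
  I12: { [B → d d .] }  — reduce
  I13: { [D → d b C .] }  — reduce
  I14: { [C → D b .] }  — reduce
  I15: { [C → D d . D], [D → . d b C], [D → . y d L] }  — shift
  I16: { [C → D d D .] }  — reduce
  I17: { [D → d . b C] }  — shift
  I18: { [D → y . d L] }  — shift
  I19: { [B → . d d], [C → B D . B] }  — shift
  I20: { [C → B D B .] }  — reduce
  I21: { [B → d . d] }  — shift

Every state is either a pure shift/goto state or contains exactly one complete item and nothing to shift — no conflicts. The grammar is LR(0).

Answer: Yes, the grammar is LR(0)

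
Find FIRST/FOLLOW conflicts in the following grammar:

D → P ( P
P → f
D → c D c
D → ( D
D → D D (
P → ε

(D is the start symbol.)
Yes. P → f with FOLLOW(P) on { 'f' }

Nullable non-terminals: P.

P: nullable alternative(s) P → ε; FOLLOW(P) = { $, '(', 'c', 'f' }
  P → f: FIRST \ {ε} = { 'f' } — overlaps FOLLOW(P) on { 'f' }: CONFLICT
  P → ε: FIRST \ {ε} = { } — this is the only nullable alternative, skip

D has no nullable alternative, so no FIRST/FOLLOW check is needed there.

So the grammar has 1 FIRST/FOLLOW conflict (marked CONFLICT above).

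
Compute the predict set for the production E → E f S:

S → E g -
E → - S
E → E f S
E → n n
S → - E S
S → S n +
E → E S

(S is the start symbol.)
{ '-', 'n' }

PREDICT(E → E f S) = (FIRST(RHS) \ {ε}) ∪ (FOLLOW(E) if ε ∈ FIRST(RHS), i.e. RHS ⇒* ε)
FIRST(E) = { '-', 'n' }
FIRST(E f S) = { '-', 'n' }
ε ∉ FIRST(E f S), so FOLLOW(E) is not added.
PREDICT(E → E f S) = { '-', 'n' }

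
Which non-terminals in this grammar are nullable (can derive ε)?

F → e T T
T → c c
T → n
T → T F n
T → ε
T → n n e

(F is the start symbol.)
ε-productions: T → ε
So T is immediately nullable.
No further non-terminal can be added: every production for the remaining non-terminals contains a terminal or a non-nullable non-terminal.
Nullable = { 'T' }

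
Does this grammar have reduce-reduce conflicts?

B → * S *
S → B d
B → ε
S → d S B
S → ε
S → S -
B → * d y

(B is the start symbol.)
Yes — I1: [B → .] vs [S → .]; I5: [B → .] vs [S → .]; I7: [B → .] vs [S → .]

A reduce-reduce conflict occurs when an LR(0) state has two complete items [A → α .] and [B → β .] — both call for a reduction, and with no lookahead the parser cannot choose between them.

Augment with B' → B and build the canonical LR(0) collection (I0 = CLOSURE({[B' → . B]}), then GOTO on every symbol after a dot until no new states appear). It has 13 states:
  I0: { [B → . * S *], [B → . * d y], [B → .], [B' → . B] }  — shift, reduce
  I1: { [B → * . S *], [B → * . d y], [B → . * S *], [B → . * d y], [B → .], [S → . B d], [S → . S -], [S → . d S B], [S → .] }  — shift, 2 reduces
  I2: { [B' → B .] }  — accept
  I3: { [S → B . d] }  — shift
  I4: { [B → * S . *], [S → S . -] }  — shift
  I5: { [B → * d . y], [B → . * S *], [B → . * d y], [B → .], [S → . B d], [S → . S -], [S → . d S B], [S → .], [S → d . S B] }  — shift, 2 reduces
  I6: { [B → . * S *], [B → . * d y], [B → .], [S → S . -], [S → d S . B] }  — shift, reduce
  I7: { [B → . * S *], [B → . * d y], [B → .], [S → . B d], [S → . S -], [S → . d S B], [S → .], [S → d . S B] }  — shift, 2 reduces
  I8: { [B → * d y .] }  — reduce
  I9: { [S → S - .] }  — reduce
  I10: { [S → d S B .] }  — reduce
  I11: { [B → * S * .] }  — reduce
  I12: { [S → B d .] }  — reduce

I1 contains complete items [B → .], [S → .] — reduce-reduce conflict.
I5 contains complete items [B → .], [S → .] — reduce-reduce conflict.
I7 contains complete items [B → .], [S → .] — reduce-reduce conflict.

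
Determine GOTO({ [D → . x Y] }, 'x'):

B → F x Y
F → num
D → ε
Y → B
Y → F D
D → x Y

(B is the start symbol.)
{ [B → . F x Y], [D → x . Y], [F → . num], [Y → . B], [Y → . F D] }

GOTO(I, 'x') = CLOSURE({ [A → αX.β] : [A → α.Xβ] ∈ I, X = 'x' })

Items with dot before 'x', with the dot advanced:
  [D → . x Y] → [D → x . Y]
Closure of the advanced items:
  [D → x . Y] has the dot before Y: add [Y → . B], [Y → . F D]
  [Y → . B] has the dot before B: add [B → . F x Y]
  [Y → . F D] has the dot before F: add [F → . num]

GOTO = { [B → . F x Y], [D → x . Y], [F → . num], [Y → . B], [Y → . F D] }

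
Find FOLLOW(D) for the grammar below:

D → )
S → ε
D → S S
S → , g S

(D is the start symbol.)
{ $ }

D is the start symbol, so $ ∈ FOLLOW(D).
D does not occur on any right-hand side.

Taking the union: FOLLOW(D) = { $ }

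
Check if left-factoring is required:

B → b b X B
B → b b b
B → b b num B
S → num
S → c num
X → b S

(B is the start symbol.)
Left-factoring is needed when two productions for the same non-terminal
share a common prefix on the right-hand side.

Productions for B:
  B → b b X B
  B → b b b
  B → b b num B
Productions for S:
  S → num
  S → c num

Found common prefix 'b b' in productions for B

Answer: Yes, B has productions with common prefix 'b b'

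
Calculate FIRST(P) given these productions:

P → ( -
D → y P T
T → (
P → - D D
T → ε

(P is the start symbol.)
{ '(', '-' }

To compute FIRST(P), examine every production with P on the left-hand side, reading each right-hand side left to right until a non-nullable symbol is reached.

From P → ( -:
  - '(' is a terminal: add '(' and stop
From P → - D D:
  - '-' is a terminal: add '-' and stop

Collecting: FIRST(P) = { '(', '-' }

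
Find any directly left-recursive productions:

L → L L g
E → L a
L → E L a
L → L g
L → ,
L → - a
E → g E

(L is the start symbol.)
Direct left recursion occurs when N → N α for some non-terminal N (the right-hand side begins with the left-hand side itself).

L → L L g: LEFT RECURSIVE (starts with L)
E → L a: starts with L
L → E L a: starts with E
L → L g: LEFT RECURSIVE (starts with L)
L → ,: starts with ','
L → - a: starts with '-'
E → g E: starts with g

The grammar has direct left recursion on: L.

Answer: Yes, L is left-recursive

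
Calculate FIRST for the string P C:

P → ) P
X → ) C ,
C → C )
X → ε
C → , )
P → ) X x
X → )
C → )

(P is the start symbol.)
FIRST sets of the non-terminals involved (from the grammar, by fixed-point iteration):
  FIRST(P) = { ')' }

To compute FIRST(P C), process the symbols left to right:
Symbol P is a non-terminal. Add FIRST(P) \ {ε} = { ')' }
P is not nullable (ε ∉ FIRST(P)), so stop here.
FIRST(P C) = { ')' }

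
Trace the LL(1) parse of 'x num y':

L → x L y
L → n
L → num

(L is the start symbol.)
Stack is shown with the top on the left.

Stack    Input      Action
--------------------------
L $      x num y $  output L → x L y
x L y $  x num y $  match 'x'
L y $    num y $    output L → num
num y $  num y $    match 'num'
y $      y $        match 'y'
$        $          accept

The string is accepted.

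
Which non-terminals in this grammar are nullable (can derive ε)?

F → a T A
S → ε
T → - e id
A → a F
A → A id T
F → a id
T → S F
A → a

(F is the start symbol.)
A non-terminal is nullable if it can derive ε (the empty string): either it has an ε-production, or it has a production whose right-hand side consists entirely of nullable non-terminals.

ε-productions: S → ε
So S is immediately nullable.
No further non-terminal can be added: every production for the remaining non-terminals contains a terminal or a non-nullable non-terminal.
Nullable = { 'S' }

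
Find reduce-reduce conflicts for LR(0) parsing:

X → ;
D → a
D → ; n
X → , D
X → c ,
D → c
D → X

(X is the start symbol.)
No reduce-reduce conflicts

Augment with X' → X and build the canonical LR(0) collection (I0 = CLOSURE({[X' → . X]}), then GOTO on every symbol after a dot until no new states appear). It has 12 states:
  I0: { [X → . , D], [X → . ;], [X → . c ,], [X' → . X] }  — shift
  I1: { [D → . ; n], [D → . X], [D → . a], [D → . c], [X → , . D], [X → . , D], [X → . ;], [X → . c ,] }  — shift
  I2: { [X → ; .] }  — reduce
  I3: { [X' → X .] }  — accept
  I4: { [X → c . ,] }  — shift
  I5: { [X → c , .] }  — reduce
  I6: { [D → ; . n], [X → ; .] }  — shift, reduce
  I7: { [X → , D .] }  — reduce
  I8: { [D → X .] }  — reduce
  I9: { [D → a .] }  — reduce
  I10: { [D → c .], [X → c . ,] }  — shift, reduce
  I11: { [D → ; n .] }  — reduce

No state contains more than one complete item.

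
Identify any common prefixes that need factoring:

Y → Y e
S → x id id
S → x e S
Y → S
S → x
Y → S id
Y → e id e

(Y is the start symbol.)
Left-factoring is needed when two productions for the same non-terminal
share a common prefix on the right-hand side.

Productions for Y:
  Y → Y e
  Y → S
  Y → S id
  Y → e id e
Productions for S:
  S → x id id
  S → x e S
  S → x

Found common prefix 'S' in productions for Y
Found common prefix 'x' in productions for S

Answer: Yes, Y has productions with common prefix 'S'; S has productions with common prefix 'x'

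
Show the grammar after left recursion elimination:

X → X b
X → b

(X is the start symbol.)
X is directly left-recursive. The standard transformation for
  A → A α₁ | ... | A α_m | β₁ | ... | β_n
is
  A  → β₁ A' | ... | β_n A'
  A' → α₁ A' | ... | α_m A' | ε

X → b becomes X → b X'
X → X b becomes X' → b X'
Add X' → ε

Resulting grammar:
X → b X'
X' → b X'
X' → ε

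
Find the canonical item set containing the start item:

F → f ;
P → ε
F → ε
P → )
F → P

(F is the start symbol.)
First, augment the grammar with F' → F
I₀ = CLOSURE({ [F' → . F] }):
  [F' → . F] has the dot before F: add [F → . f ;], [F → .], [F → . P]
  [F → . P] has the dot before P: add [P → .], [P → . )]
No further items can be added.

I₀ = { [F → . P], [F → . f ;], [F → .], [F' → . F], [P → . )], [P → .] }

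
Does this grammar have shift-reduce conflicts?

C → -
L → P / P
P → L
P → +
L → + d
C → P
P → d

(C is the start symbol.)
Yes — I1: [P → + .] vs [L → + . d]; I5: [C → P .] vs [L → P . / P]; I8: [L → P / P .] vs [L → P . / P]

A shift-reduce conflict occurs when an LR(0) state has both:
  - a complete (reduce) item [A → α .] (dot at the end), and
  - a shift item [B → β . c γ] (dot before a terminal).

Augment with C' → C and build the canonical LR(0) collection (I0 = CLOSURE({[C' → . C]}), then GOTO on every symbol after a dot until no new states appear). It has 10 states:
  I0: { [C → . -], [C → . P], [C' → . C], [L → . + d], [L → . P / P], [P → . +], [P → . L], [P → . d] }  — shift
  I1: { [L → + . d], [P → + .] }  — shift, reduce
  I2: { [C → - .] }  — reduce
  I3: { [C' → C .] }  — accept
  I4: { [P → L .] }  — reduce
  I5: { [C → P .], [L → P . / P] }  — shift, reduce
  I6: { [P → d .] }  — reduce
  I7: { [L → . + d], [L → . P / P], [L → P / . P], [P → . +], [P → . L], [P → . d] }  — shift
  I8: { [L → P . / P], [L → P / P .] }  — shift, reduce
  I9: { [L → + d .] }  — reduce

I1 contains reduce item [P → + .] and shift item [L → + . d] — shift-reduce conflict.
I5 contains reduce item [C → P .] and shift item [L → P . / P] — shift-reduce conflict.
I8 contains reduce item [L → P / P .] and shift item [L → P . / P] — shift-reduce conflict.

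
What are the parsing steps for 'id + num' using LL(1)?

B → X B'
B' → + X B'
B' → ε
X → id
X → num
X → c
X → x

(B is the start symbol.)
Stack is shown with the top on the left.

Stack     Input       Action
----------------------------
B $       id + num $  output B → X B'
X B' $    id + num $  output X → id
id B' $   id + num $  match 'id'
B' $      + num $     output B' → + X B'
+ X B' $  + num $     match '+'
X B' $    num $       output X → num
num B' $  num $       match 'num'
B' $      $           output B' → ε
$         $           accept

The string is accepted.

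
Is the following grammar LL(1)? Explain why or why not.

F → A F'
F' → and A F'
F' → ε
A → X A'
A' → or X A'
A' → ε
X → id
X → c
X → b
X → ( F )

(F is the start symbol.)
Relevant sets:
  FOLLOW(F') = { $, ')' }
  FOLLOW(A') = { $, ')', 'and' }

For F':
  PREDICT(F' → and A F') = { 'and' }
  PREDICT(F' → ε) = { $, ')' }
For A':
  PREDICT(A' → or X A') = { 'or' }
  PREDICT(A' → ε) = { $, ')', 'and' }
For X:
  PREDICT(X → id) = { 'id' }
  PREDICT(X → c) = { 'c' }
  PREDICT(X → b) = { 'b' }
  PREDICT(X → '(' F ')') = { '(' }
F, A have a single production, so nothing to check there.

All predict sets are disjoint. The grammar IS LL(1).

Answer: Yes, the grammar is LL(1).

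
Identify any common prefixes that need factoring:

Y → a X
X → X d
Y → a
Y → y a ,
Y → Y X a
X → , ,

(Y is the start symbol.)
Left-factoring is needed when two productions for the same non-terminal
share a common prefix on the right-hand side.

Productions for Y:
  Y → a X
  Y → a
  Y → y a ,
  Y → Y X a
Productions for X:
  X → X d
  X → , ,

Found common prefix 'a' in productions for Y

Answer: Yes, Y has productions with common prefix 'a'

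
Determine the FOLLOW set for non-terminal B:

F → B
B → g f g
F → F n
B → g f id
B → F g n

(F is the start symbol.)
{ $, 'g', 'n' }

To compute FOLLOW(B), find every occurrence of B on a right-hand side N → α B β: add FIRST(β) \ {ε}, and if β is empty or nullable also add FOLLOW(N). Iterate to a fixed point.

In F → B: B is at the end, add FOLLOW(F)

The FOLLOW sets referred to above (computed the same way, to a fixed point):
  FOLLOW(F) = { $, 'g', 'n' }

Taking the union: FOLLOW(B) = { $, 'g', 'n' }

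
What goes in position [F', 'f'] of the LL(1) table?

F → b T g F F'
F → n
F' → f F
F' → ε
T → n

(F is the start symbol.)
F' → f F, F' → ε

To find M[F', 'f'], we find productions for F' where 'f' is in the predict set (PREDICT(N → α) = (FIRST(α) \ {ε}) ∪ (FOLLOW(N) if α ⇒* ε)).

Relevant sets:
  FOLLOW(F') = { $, 'f' }

F' → f F: PREDICT = { 'f' }
  'f' is in predict set, so this production goes in M[F', 'f']
F' → ε: PREDICT = { $, 'f' }
  'f' is in predict set, so this production goes in M[F', 'f']

M[F', 'f'] = F' → f F, F' → ε  (a multiply-defined cell — the grammar is not LL(1))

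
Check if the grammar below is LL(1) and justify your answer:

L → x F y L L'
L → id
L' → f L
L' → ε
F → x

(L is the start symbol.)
A grammar is LL(1) if for each non-terminal N with multiple productions, the predict sets of those productions are pairwise disjoint, where PREDICT(N → α) = (FIRST(α) \ {ε}) ∪ (FOLLOW(N) if α ⇒* ε).

Relevant sets:
  FOLLOW(L') = { $, 'f' }

For L:
  PREDICT(L → x F y L L') = { 'x' }
  PREDICT(L → id) = { 'id' }
For L':
  PREDICT(L' → f L) = { 'f' }
  PREDICT(L' → ε) = { $, 'f' }
F has a single production, so nothing to check there.

Conflict found: Predict set conflict for L': { 'f' }
The grammar is NOT LL(1).

Answer: No. Predict set conflict for L': { 'f' }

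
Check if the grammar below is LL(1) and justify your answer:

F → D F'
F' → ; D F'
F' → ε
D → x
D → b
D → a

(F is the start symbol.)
Yes, the grammar is LL(1).

A grammar is LL(1) if for each non-terminal N with multiple productions, the predict sets of those productions are pairwise disjoint, where PREDICT(N → α) = (FIRST(α) \ {ε}) ∪ (FOLLOW(N) if α ⇒* ε).

Relevant sets:
  FOLLOW(F') = { $ }

For F':
  PREDICT(F' → ';' D F') = { ';' }
  PREDICT(F' → ε) = { $ }
For D:
  PREDICT(D → x) = { 'x' }
  PREDICT(D → b) = { 'b' }
  PREDICT(D → a) = { 'a' }
F has a single production, so nothing to check there.

All predict sets are disjoint. The grammar IS LL(1).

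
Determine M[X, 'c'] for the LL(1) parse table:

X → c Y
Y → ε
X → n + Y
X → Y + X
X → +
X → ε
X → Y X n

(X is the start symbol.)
To find M[X, 'c'], we find productions for X where 'c' is in the predict set (PREDICT(N → α) = (FIRST(α) \ {ε}) ∪ (FOLLOW(N) if α ⇒* ε)).

Relevant sets:
  FIRST(Y) = { ε }
  FIRST(X) = { '+', 'c', 'n', ε }
  FOLLOW(X) = { $, 'n' }

X → c Y: PREDICT = { 'c' }
  'c' is in predict set, so this production goes in M[X, 'c']
X → n + Y: PREDICT = { 'n' }
X → Y + X: PREDICT = { '+' }
X → +: PREDICT = { '+' }
X → ε: PREDICT = { $, 'n' }
X → Y X n: PREDICT = { '+', 'c', 'n' }
  'c' is in predict set, so this production goes in M[X, 'c']

M[X, 'c'] = X → c Y, X → Y X n  (a multiply-defined cell — the grammar is not LL(1))

Answer: X → c Y, X → Y X n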